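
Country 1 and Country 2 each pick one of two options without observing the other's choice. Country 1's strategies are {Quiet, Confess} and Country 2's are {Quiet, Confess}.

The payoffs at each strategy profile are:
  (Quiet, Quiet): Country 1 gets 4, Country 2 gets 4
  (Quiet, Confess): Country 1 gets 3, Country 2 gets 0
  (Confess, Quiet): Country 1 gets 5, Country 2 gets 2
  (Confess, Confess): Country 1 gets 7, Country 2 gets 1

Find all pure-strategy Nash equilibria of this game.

(Confess, Quiet)

(Quiet, Quiet): Country 1 prefers Confess (5 > 4) — not an equilibrium.
(Quiet, Confess): Country 1 prefers Confess (7 > 3); Country 2 prefers Quiet (4 > 0) — not an equilibrium.
(Confess, Quiet): Country 1 gets 5 ≥ 4 from Quiet, and Country 2 gets 2 ≥ 1 from Confess — Nash equilibrium.
(Confess, Confess): Country 2 prefers Quiet (2 > 1) — not an equilibrium.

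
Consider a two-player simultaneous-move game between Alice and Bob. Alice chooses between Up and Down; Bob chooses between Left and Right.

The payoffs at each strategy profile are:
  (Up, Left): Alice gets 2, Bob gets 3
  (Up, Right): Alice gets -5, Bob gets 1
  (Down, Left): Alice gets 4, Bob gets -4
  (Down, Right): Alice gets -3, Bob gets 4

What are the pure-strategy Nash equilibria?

(Up, Left): Alice prefers Down (4 > 2) — not an equilibrium.
(Up, Right): Alice prefers Down (-3 > -5); Bob prefers Left (3 > 1) — not an equilibrium.
(Down, Left): Bob prefers Right (4 > -4) — not an equilibrium.
(Down, Right): Alice gets -3 ≥ -5 from Up, and Bob gets 4 ≥ -4 from Left — Nash equilibrium.

(Down, Right)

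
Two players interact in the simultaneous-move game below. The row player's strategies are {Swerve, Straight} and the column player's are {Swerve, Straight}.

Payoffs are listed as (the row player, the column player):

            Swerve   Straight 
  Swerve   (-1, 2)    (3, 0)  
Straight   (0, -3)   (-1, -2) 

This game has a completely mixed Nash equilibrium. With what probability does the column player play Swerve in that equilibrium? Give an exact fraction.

Let q be the probability that the column player plays Swerve. In a completely mixed equilibrium, the row player must be indifferent between Swerve and Straight.
The row player's expected payoff from Swerve is −q + 3(1−q); from Straight it is −(1−q).
Setting these equal: −4q + 3 = q − 1, so q = 4/5.

4/5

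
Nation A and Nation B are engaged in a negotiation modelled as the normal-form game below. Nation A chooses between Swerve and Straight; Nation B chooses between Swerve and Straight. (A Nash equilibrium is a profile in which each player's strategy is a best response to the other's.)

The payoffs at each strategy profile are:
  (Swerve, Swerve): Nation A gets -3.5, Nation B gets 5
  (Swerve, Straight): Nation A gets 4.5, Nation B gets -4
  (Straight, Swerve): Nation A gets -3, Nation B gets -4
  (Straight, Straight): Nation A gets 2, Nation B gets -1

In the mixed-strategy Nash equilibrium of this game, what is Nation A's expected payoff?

-13/6

First find q, the probability Nation B plays Swerve, from Nation A's indifference between Swerve and Straight: −3.5q + 4.5(1−q) = −3q + 2(1−q), giving q = 5/6.
Since Nation A is indifferent in equilibrium, Nation A's expected payoff equals the payoff from either row against (5/6, 1/6). Using Swerve: −3.5(5/6) + 4.5(1/6) = -13/6.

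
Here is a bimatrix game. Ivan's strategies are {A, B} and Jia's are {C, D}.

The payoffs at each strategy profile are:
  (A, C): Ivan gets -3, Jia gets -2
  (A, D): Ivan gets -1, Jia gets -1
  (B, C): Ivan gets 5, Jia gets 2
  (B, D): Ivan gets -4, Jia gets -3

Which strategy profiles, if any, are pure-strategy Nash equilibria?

(A, C): Ivan prefers B (5 > -3); Jia prefers D (-1 > -2) — not an equilibrium.
(A, D): Ivan gets -1 ≥ -4 from B, and Jia gets -1 ≥ -2 from C — Nash equilibrium.
(B, C): Ivan gets 5 ≥ -3 from A, and Jia gets 2 ≥ -3 from D — Nash equilibrium.
(B, D): Ivan prefers A (-1 > -4); Jia prefers C (2 > -3) — not an equilibrium.

(A, D) and (B, C)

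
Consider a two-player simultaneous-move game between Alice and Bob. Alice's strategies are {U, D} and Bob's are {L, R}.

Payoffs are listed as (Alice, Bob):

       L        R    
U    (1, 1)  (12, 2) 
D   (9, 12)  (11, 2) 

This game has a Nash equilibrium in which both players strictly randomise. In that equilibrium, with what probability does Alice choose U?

Let x be the probability that Alice plays U. In a completely mixed equilibrium, Bob must be indifferent between L and R.
Bob's expected payoff from L is x + 12(1−x); from R it is 2x + 2(1−x).
Setting these equal: −11x + 12 = 2, so x = 10/11.

10/11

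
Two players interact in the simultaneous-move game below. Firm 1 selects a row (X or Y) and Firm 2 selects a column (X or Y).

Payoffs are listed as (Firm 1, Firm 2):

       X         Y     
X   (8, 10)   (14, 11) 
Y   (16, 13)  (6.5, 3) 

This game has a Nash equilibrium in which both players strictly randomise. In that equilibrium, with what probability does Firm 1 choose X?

10/11

Let r be the probability that Firm 1 plays X. In a completely mixed equilibrium, Firm 2 must be indifferent between X and Y.
Firm 2's expected payoff from X is 10r + 13(1−r); from Y it is 11r + 3(1−r).
Setting these equal: −3r + 13 = 8r + 3, so r = 10/11.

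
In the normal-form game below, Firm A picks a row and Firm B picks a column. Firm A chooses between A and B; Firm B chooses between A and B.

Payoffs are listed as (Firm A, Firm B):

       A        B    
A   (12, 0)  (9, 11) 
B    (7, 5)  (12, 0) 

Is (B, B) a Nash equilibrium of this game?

No

At (B, B), Firm A earns 12; switching to A would give 9, so Firm A has no profitable deviation.
Firm B earns 0; switching to A would give 5, so Firm B would deviate.
Since at least one player can profitably deviate, this is not a Nash equilibrium.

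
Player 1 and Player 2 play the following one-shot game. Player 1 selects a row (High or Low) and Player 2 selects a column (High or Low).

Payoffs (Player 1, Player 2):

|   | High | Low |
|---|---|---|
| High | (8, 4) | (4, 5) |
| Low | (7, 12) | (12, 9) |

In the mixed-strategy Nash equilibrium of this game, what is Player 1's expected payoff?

68/9

First find y, the probability Player 2 plays High, from Player 1's indifference between High and Low: 8y + 4(1−y) = 7y + 12(1−y), giving y = 8/9.
Since Player 1 is indifferent in equilibrium, Player 1's expected payoff equals the payoff from either row against (8/9, 1/9). Using High: 8(8/9) + 4(1/9) = 68/9.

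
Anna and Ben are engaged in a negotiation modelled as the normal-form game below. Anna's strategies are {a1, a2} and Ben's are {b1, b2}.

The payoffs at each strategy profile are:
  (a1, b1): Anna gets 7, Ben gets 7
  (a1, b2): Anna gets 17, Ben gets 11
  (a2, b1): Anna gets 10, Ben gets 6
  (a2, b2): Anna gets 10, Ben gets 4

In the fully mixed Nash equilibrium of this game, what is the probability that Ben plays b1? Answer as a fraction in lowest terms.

7/10

Let q be the probability that Ben plays b1. In a completely mixed equilibrium, Anna must be indifferent between a1 and a2.
Anna's expected payoff from a1 is 7q + 17(1−q); from a2 it is 10q + 10(1−q).
Setting these equal: −10q + 17 = 10, so q = 7/10.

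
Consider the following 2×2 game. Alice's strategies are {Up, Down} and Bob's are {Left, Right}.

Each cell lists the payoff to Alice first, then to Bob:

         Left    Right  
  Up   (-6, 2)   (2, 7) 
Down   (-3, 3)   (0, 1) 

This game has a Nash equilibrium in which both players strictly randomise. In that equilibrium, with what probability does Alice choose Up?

Let r be the probability that Alice plays Up. In a completely mixed equilibrium, Bob must be indifferent between Left and Right.
Bob's expected payoff from Left is 2r + 3(1−r); from Right it is 7r + (1−r).
Setting these equal: −r + 3 = 6r + 1, so r = 2/7.

2/7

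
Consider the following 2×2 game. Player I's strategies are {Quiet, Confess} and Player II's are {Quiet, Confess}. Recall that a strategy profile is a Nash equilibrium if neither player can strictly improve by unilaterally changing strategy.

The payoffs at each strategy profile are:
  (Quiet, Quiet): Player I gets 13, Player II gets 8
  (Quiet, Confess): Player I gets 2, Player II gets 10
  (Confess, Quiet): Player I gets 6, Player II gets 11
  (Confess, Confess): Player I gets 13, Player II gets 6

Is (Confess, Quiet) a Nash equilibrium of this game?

At (Confess, Quiet), Player I earns 6; switching to Quiet would give 13, so Player I would deviate.
Player II earns 11; switching to Confess would give 6, so Player II has no profitable deviation.
Since at least one player can profitably deviate, this is not a Nash equilibrium.

No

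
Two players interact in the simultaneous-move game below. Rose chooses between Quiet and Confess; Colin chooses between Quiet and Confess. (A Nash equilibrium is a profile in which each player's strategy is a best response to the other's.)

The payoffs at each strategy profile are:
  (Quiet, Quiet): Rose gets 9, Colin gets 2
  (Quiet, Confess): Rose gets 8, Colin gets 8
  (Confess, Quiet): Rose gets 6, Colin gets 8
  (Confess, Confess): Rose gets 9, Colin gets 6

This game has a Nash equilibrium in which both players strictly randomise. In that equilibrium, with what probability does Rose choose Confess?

3/4

Let r be the probability that Rose plays Quiet. In a completely mixed equilibrium, Colin must be indifferent between Quiet and Confess.
Colin's expected payoff from Quiet is 2r + 8(1−r); from Confess it is 8r + 6(1−r).
Setting these equal: −6r + 8 = 2r + 6, so r = 1/4.
Therefore Rose plays Confess with probability 1 − 1/4 = 3/4.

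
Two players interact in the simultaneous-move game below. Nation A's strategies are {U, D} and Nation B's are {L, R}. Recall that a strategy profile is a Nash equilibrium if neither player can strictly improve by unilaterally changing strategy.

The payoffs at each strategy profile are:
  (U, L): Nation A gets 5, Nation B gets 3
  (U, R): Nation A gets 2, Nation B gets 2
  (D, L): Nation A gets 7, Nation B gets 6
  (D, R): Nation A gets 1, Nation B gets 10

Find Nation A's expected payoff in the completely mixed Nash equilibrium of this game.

3

First find y, the probability Nation B plays L, from Nation A's indifference between U and D: 5y + 2(1−y) = 7y + (1−y), giving y = 1/3.
Since Nation A is indifferent in equilibrium, Nation A's expected payoff equals the payoff from either row against (1/3, 2/3). Using U: 5(1/3) + 2(2/3) = 3.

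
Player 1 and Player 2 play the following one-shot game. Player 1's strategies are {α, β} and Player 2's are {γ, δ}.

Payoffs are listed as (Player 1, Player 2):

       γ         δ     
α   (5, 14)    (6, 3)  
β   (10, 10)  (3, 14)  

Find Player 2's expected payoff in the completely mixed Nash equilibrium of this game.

First find p, the probability Player 1 plays α, from Player 2's indifference between γ and δ: 14p + 10(1−p) = 3p + 14(1−p), giving p = 4/15.
Since Player 2 is indifferent in equilibrium, Player 2's expected payoff equals the payoff from either column against (4/15, 11/15). Using γ: 14(4/15) + 10(11/15) = 166/15.

166/15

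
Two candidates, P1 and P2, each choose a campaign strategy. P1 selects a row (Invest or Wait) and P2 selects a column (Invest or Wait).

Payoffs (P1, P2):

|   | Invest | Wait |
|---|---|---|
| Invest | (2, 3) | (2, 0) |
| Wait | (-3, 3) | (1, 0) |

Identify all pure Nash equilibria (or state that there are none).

(Invest, Invest): P1 gets 2 ≥ -3 from Wait, and P2 gets 3 ≥ 0 from Wait — Nash equilibrium.
(Invest, Wait): P2 prefers Invest (3 > 0) — not an equilibrium.
(Wait, Invest): P1 prefers Invest (2 > -3) — not an equilibrium.
(Wait, Wait): P1 prefers Invest (2 > 1); P2 prefers Invest (3 > 0) — not an equilibrium.

(Invest, Invest)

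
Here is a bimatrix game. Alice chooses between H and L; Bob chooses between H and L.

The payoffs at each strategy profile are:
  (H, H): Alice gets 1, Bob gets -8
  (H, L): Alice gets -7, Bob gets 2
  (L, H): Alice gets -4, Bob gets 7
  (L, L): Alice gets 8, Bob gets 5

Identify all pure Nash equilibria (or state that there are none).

none

(H, H): Bob prefers L (2 > -8) — not an equilibrium.
(H, L): Alice prefers L (8 > -7) — not an equilibrium.
(L, H): Alice prefers H (1 > -4) — not an equilibrium.
(L, L): Bob prefers H (7 > 5) — not an equilibrium.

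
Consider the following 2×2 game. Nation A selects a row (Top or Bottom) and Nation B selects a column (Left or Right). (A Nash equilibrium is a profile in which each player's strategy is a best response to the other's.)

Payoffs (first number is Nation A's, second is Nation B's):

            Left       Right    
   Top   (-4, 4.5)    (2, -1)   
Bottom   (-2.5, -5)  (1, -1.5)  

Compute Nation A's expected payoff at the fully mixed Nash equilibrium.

First find y, the probability Nation B plays Left, from Nation A's indifference between Top and Bottom: −4y + 2(1−y) = −2.5y + (1−y), giving y = 2/5.
Since Nation A is indifferent in equilibrium, Nation A's expected payoff equals the payoff from either row against (2/5, 3/5). Using Top: −4(2/5) + 2(3/5) = -2/5.

-2/5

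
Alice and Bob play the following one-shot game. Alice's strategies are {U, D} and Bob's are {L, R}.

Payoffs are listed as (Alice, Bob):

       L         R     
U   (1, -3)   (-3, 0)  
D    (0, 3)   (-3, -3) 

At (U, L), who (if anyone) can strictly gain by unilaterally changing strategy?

Alice at (U, L) earns 1; deviating to D yields 0 — not better.
Bob earns -3; deviating to R yields 0 — a strict improvement.
Only Bob has a strictly profitable deviation.

Bob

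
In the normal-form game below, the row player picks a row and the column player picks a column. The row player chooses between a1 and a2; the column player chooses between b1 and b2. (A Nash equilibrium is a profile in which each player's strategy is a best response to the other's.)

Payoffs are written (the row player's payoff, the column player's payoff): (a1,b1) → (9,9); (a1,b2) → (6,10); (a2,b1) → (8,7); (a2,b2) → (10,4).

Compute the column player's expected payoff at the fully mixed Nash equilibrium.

First find p, the probability the row player plays a1, from the column player's indifference between b1 and b2: 9p + 7(1−p) = 10p + 4(1−p), giving p = 3/4.
Since the column player is indifferent in equilibrium, the column player's expected payoff equals the payoff from either column against (3/4, 1/4). Using b1: 9(3/4) + 7(1/4) = 17/2.

17/2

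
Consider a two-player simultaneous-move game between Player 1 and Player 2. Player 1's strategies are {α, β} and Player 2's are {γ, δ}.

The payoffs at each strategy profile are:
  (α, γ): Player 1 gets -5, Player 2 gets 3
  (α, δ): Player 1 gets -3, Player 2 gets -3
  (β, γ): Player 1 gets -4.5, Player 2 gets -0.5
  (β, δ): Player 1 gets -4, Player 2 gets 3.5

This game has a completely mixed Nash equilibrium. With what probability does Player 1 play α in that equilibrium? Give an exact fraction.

Let x be the probability that Player 1 plays α. In a completely mixed equilibrium, Player 2 must be indifferent between γ and δ.
Player 2's expected payoff from γ is 3x − 0.5(1−x); from δ it is −3x + 3.5(1−x).
Setting these equal: 3.5x − 0.5 = −6.5x + 3.5, so x = 2/5.

2/5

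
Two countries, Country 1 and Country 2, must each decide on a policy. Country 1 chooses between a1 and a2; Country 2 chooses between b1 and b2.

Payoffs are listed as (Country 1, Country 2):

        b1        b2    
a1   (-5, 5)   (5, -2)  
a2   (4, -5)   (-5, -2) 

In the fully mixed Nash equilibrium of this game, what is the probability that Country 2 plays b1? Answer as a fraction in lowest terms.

10/19

Let c be the probability that Country 2 plays b1. In a completely mixed equilibrium, Country 1 must be indifferent between a1 and a2.
Country 1's expected payoff from a1 is −5c + 5(1−c); from a2 it is 4c − 5(1−c).
Setting these equal: −10c + 5 = 9c − 5, so c = 10/19.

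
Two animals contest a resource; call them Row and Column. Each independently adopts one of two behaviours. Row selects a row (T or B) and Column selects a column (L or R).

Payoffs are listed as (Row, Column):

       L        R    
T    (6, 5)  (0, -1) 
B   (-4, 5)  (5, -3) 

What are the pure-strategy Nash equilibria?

(T, L)

(T, L): Row gets 6 ≥ -4 from B, and Column gets 5 ≥ -1 from R — Nash equilibrium.
(T, R): Row prefers B (5 > 0); Column prefers L (5 > -1) — not an equilibrium.
(B, L): Row prefers T (6 > -4) — not an equilibrium.
(B, R): Column prefers L (5 > -3) — not an equilibrium.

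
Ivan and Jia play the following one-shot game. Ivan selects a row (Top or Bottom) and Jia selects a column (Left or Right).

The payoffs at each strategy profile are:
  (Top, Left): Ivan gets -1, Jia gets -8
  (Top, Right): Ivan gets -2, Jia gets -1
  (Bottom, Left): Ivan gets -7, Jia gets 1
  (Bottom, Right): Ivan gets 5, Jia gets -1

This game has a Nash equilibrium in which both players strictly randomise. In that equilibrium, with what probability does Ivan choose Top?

2/9

Let p be the probability that Ivan plays Top. In a completely mixed equilibrium, Jia must be indifferent between Left and Right.
Jia's expected payoff from Left is −8p + (1−p); from Right it is −p − (1−p).
Setting these equal: −9p + 1 = -1, so p = 2/9.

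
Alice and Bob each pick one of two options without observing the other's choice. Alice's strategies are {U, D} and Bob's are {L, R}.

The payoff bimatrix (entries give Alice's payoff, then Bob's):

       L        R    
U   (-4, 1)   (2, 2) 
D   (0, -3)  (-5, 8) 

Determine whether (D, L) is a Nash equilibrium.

At (D, L), Alice earns 0; switching to U would give -4, so Alice has no profitable deviation.
Bob earns -3; switching to R would give 8, so Bob would deviate.
Since at least one player can profitably deviate, this is not a Nash equilibrium.

No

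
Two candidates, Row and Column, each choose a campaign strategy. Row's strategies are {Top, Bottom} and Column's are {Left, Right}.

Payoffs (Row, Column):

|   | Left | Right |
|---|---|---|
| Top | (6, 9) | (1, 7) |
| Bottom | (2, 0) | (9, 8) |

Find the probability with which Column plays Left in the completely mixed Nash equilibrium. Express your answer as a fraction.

2/3

Let y be the probability that Column plays Left. In a completely mixed equilibrium, Row must be indifferent between Top and Bottom.
Row's expected payoff from Top is 6y + (1−y); from Bottom it is 2y + 9(1−y).
Setting these equal: 5y + 1 = −7y + 9, so y = 2/3.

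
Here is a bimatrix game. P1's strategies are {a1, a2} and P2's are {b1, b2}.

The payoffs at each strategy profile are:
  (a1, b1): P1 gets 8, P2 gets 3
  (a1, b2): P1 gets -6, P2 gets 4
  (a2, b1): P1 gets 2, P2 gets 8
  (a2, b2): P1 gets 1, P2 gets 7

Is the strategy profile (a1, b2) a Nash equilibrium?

At (a1, b2), P1 earns -6; switching to a2 would give 1, so P1 would deviate.
P2 earns 4; switching to b1 would give 3, so P2 has no profitable deviation.
Since at least one player can profitably deviate, this is not a Nash equilibrium.

No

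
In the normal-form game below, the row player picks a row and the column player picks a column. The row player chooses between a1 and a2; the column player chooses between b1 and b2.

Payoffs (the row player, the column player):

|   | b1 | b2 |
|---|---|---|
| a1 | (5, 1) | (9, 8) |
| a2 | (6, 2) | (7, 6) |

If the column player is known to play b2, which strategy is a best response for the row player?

Against b2, the row player earns 9 from a1 and 7 from a2.
So a1 is the best response.

a1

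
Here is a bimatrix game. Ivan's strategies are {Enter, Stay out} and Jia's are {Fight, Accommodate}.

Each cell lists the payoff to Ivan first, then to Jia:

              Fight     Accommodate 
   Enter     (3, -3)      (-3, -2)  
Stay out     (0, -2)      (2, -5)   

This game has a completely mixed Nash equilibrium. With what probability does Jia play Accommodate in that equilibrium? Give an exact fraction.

3/8

Let c be the probability that Jia plays Fight. In a completely mixed equilibrium, Ivan must be indifferent between Enter and Stay out.
Ivan's expected payoff from Enter is 3c − 3(1−c); from Stay out it is 2(1−c).
Setting these equal: 6c − 3 = −2c + 2, so c = 5/8.
Therefore Jia plays Accommodate with probability 1 − 5/8 = 3/8.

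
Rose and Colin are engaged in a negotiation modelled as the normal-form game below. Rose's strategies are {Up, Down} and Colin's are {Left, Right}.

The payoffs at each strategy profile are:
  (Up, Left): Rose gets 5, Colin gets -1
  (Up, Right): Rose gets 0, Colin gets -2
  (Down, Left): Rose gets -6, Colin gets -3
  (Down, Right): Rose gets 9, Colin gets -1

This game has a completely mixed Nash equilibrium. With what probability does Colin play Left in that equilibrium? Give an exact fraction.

9/20

Let c be the probability that Colin plays Left. In a completely mixed equilibrium, Rose must be indifferent between Up and Down.
Rose's expected payoff from Up is 5c; from Down it is −6c + 9(1−c).
Setting these equal: 5c = −15c + 9, so c = 9/20.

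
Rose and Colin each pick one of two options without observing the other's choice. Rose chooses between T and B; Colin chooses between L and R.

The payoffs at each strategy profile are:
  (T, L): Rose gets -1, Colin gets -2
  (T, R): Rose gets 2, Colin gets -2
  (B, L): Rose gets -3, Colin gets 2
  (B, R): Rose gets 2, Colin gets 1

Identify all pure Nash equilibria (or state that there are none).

(T, L): Rose gets -1 ≥ -3 from B, and Colin gets -2 ≥ -2 from R — Nash equilibrium.
(T, R): Rose gets 2 ≥ 2 from B, and Colin gets -2 ≥ -2 from L — Nash equilibrium.
(B, L): Rose prefers T (-1 > -3) — not an equilibrium.
(B, R): Colin prefers L (2 > 1) — not an equilibrium.

(T, L) and (T, R)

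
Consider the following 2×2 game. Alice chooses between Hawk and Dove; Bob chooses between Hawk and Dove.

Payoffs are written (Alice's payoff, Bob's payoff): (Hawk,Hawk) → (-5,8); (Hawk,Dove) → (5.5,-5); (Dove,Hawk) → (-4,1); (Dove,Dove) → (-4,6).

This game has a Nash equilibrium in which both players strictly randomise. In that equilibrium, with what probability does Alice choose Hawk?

Let r be the probability that Alice plays Hawk. In a completely mixed equilibrium, Bob must be indifferent between Hawk and Dove.
Bob's expected payoff from Hawk is 8r + (1−r); from Dove it is −5r + 6(1−r).
Setting these equal: 7r + 1 = −11r + 6, so r = 5/18.

5/18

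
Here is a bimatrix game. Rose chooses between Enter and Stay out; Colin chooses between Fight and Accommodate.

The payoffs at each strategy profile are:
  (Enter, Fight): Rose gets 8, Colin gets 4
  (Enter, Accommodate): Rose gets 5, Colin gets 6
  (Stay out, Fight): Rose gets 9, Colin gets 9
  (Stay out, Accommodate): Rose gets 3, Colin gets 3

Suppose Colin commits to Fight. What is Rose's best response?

Against Fight, Rose earns 8 from Enter and 9 from Stay out.
So Stay out is the best response.

Stay out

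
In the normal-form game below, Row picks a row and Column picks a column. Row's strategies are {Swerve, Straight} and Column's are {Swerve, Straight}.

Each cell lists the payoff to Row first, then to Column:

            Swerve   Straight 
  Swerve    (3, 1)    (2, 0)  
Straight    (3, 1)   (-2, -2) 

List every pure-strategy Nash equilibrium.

(Swerve, Swerve) and (Straight, Swerve)

(Swerve, Swerve): Row gets 3 ≥ 3 from Straight, and Column gets 1 ≥ 0 from Straight — Nash equilibrium.
(Swerve, Straight): Column prefers Swerve (1 > 0) — not an equilibrium.
(Straight, Swerve): Row gets 3 ≥ 3 from Swerve, and Column gets 1 ≥ -2 from Straight — Nash equilibrium.
(Straight, Straight): Row prefers Swerve (2 > -2); Column prefers Swerve (1 > -2) — not an equilibrium.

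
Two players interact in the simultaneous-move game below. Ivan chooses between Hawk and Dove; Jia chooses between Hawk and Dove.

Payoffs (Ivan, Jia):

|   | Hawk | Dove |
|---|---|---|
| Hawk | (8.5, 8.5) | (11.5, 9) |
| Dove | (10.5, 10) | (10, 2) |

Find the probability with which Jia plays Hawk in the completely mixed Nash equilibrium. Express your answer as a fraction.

Let y be the probability that Jia plays Hawk. In a completely mixed equilibrium, Ivan must be indifferent between Hawk and Dove.
Ivan's expected payoff from Hawk is 8.5y + 11.5(1−y); from Dove it is 10.5y + 10(1−y).
Setting these equal: −3y + 11.5 = 0.5y + 10, so y = 3/7.

3/7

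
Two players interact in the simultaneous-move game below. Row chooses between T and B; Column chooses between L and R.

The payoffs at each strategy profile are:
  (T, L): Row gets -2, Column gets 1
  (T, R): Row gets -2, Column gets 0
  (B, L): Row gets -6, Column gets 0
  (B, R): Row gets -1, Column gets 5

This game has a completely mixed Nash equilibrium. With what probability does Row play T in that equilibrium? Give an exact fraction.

5/6

Let p be the probability that Row plays T. In a completely mixed equilibrium, Column must be indifferent between L and R.
Column's expected payoff from L is p; from R it is 5(1−p).
Setting these equal: p = −5p + 5, so p = 5/6.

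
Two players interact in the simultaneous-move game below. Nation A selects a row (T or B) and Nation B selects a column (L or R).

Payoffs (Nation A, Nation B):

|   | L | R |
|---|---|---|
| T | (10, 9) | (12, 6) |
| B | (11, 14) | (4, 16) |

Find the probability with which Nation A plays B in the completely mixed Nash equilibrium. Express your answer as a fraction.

3/5

Let r be the probability that Nation A plays T. In a completely mixed equilibrium, Nation B must be indifferent between L and R.
Nation B's expected payoff from L is 9r + 14(1−r); from R it is 6r + 16(1−r).
Setting these equal: −5r + 14 = −10r + 16, so r = 2/5.
Therefore Nation A plays B with probability 1 − 2/5 = 3/5.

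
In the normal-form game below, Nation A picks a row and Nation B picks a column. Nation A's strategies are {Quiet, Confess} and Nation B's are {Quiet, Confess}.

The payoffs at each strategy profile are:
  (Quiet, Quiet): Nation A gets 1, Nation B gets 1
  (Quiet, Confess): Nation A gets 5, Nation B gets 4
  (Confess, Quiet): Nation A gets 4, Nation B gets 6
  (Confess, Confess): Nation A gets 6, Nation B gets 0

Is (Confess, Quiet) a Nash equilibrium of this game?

At (Confess, Quiet), Nation A earns 4; switching to Quiet would give 1, so Nation A has no profitable deviation.
Nation B earns 6; switching to Confess would give 0, so Nation B has no profitable deviation.
Neither player can gain by a unilateral deviation, so this profile is a Nash equilibrium.

Yes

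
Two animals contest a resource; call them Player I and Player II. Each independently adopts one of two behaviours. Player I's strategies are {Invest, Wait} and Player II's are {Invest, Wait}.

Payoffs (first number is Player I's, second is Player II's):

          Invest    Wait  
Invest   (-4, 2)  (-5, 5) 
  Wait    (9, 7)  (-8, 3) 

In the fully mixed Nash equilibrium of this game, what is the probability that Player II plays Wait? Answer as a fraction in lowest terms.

Let q be the probability that Player II plays Invest. In a completely mixed equilibrium, Player I must be indifferent between Invest and Wait.
Player I's expected payoff from Invest is −4q − 5(1−q); from Wait it is 9q − 8(1−q).
Setting these equal: q − 5 = 17q − 8, so q = 3/16.
Therefore Player II plays Wait with probability 1 − 3/16 = 13/16.

13/16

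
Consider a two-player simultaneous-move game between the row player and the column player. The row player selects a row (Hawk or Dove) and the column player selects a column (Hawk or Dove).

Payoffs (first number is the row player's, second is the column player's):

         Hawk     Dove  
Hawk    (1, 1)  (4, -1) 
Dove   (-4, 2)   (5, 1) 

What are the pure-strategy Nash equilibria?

(Hawk, Hawk): the row player gets 1 ≥ -4 from Dove, and the column player gets 1 ≥ -1 from Dove — Nash equilibrium.
(Hawk, Dove): the row player prefers Dove (5 > 4); the column player prefers Hawk (1 > -1) — not an equilibrium.
(Dove, Hawk): the row player prefers Hawk (1 > -4) — not an equilibrium.
(Dove, Dove): the column player prefers Hawk (2 > 1) — not an equilibrium.

(Hawk, Hawk)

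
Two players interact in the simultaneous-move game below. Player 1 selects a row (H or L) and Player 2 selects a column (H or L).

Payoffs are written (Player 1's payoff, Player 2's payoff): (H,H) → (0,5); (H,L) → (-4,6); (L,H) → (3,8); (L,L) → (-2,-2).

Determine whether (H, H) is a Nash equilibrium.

At (H, H), Player 1 earns 0; switching to L would give 3, so Player 1 would deviate.
Player 2 earns 5; switching to L would give 6, so Player 2 would deviate.
Since at least one player can profitably deviate, this is not a Nash equilibrium.

No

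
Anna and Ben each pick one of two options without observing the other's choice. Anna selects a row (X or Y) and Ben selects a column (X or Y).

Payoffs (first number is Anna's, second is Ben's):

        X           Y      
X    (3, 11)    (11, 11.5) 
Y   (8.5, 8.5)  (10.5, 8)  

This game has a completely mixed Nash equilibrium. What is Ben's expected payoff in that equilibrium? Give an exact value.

39/4

First find p, the probability Anna plays X, from Ben's indifference between X and Y: 11p + 8.5(1−p) = 11.5p + 8(1−p), giving p = 1/2.
Since Ben is indifferent in equilibrium, Ben's expected payoff equals the payoff from either column against (1/2, 1/2). Using X: 11(1/2) + 8.5(1/2) = 39/4.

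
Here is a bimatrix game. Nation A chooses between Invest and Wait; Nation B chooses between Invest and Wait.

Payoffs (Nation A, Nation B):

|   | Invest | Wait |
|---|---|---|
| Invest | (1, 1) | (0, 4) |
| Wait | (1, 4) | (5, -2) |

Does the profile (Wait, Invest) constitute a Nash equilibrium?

Yes

At (Wait, Invest), Nation A earns 1; switching to Invest would give 1, so Nation A has no profitable deviation.
Nation B earns 4; switching to Wait would give -2, so Nation B has no profitable deviation.
Neither player can gain by a unilateral deviation, so this profile is a Nash equilibrium.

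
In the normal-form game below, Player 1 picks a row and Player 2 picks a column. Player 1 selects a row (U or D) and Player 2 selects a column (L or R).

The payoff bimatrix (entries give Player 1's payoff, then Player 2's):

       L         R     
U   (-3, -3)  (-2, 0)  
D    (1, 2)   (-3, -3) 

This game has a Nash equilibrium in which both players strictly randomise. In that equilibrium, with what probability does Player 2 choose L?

1/5

Let q be the probability that Player 2 plays L. In a completely mixed equilibrium, Player 1 must be indifferent between U and D.
Player 1's expected payoff from U is −3q − 2(1−q); from D it is q − 3(1−q).
Setting these equal: −q − 2 = 4q − 3, so q = 1/5.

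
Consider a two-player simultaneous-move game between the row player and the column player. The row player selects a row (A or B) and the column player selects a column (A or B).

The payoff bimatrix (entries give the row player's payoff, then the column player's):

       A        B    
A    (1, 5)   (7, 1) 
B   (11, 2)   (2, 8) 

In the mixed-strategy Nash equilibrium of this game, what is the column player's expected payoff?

First find p, the probability the row player plays A, from the column player's indifference between A and B: 5p + 2(1−p) = p + 8(1−p), giving p = 3/5.
Since the column player is indifferent in equilibrium, the column player's expected payoff equals the payoff from either column against (3/5, 2/5). Using A: 5(3/5) + 2(2/5) = 19/5.

19/5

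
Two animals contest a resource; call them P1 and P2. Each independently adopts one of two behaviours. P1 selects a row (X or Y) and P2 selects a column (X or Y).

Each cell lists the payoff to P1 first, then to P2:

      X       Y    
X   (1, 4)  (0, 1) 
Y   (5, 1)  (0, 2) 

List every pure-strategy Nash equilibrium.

(X, X): P1 prefers Y (5 > 1) — not an equilibrium.
(X, Y): P2 prefers X (4 > 1) — not an equilibrium.
(Y, X): P2 prefers Y (2 > 1) — not an equilibrium.
(Y, Y): P1 gets 0 ≥ 0 from X, and P2 gets 2 ≥ 1 from X — Nash equilibrium.

(Y, Y)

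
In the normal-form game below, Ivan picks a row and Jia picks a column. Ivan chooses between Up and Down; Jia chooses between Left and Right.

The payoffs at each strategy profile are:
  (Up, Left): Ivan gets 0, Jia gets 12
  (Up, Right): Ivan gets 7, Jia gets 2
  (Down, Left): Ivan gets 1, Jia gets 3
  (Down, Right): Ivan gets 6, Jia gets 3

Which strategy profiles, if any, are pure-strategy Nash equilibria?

(Down, Left)

(Up, Left): Ivan prefers Down (1 > 0) — not an equilibrium.
(Up, Right): Jia prefers Left (12 > 2) — not an equilibrium.
(Down, Left): Ivan gets 1 ≥ 0 from Up, and Jia gets 3 ≥ 3 from Right — Nash equilibrium.
(Down, Right): Ivan prefers Up (7 > 6) — not an equilibrium.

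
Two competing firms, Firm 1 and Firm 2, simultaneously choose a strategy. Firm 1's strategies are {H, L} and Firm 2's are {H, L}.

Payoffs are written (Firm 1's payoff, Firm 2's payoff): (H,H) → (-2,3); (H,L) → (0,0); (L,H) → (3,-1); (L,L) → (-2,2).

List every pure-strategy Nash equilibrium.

(H, H): Firm 1 prefers L (3 > -2) — not an equilibrium.
(H, L): Firm 2 prefers H (3 > 0) — not an equilibrium.
(L, H): Firm 2 prefers L (2 > -1) — not an equilibrium.
(L, L): Firm 1 prefers H (0 > -2) — not an equilibrium.

none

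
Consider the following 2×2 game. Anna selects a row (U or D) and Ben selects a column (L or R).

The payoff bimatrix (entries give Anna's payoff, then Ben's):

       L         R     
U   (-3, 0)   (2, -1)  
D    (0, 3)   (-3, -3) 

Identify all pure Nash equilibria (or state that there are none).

(D, L)

(U, L): Anna prefers D (0 > -3) — not an equilibrium.
(U, R): Ben prefers L (0 > -1) — not an equilibrium.
(D, L): Anna gets 0 ≥ -3 from U, and Ben gets 3 ≥ -3 from R — Nash equilibrium.
(D, R): Anna prefers U (2 > -3); Ben prefers L (3 > -3) — not an equilibrium.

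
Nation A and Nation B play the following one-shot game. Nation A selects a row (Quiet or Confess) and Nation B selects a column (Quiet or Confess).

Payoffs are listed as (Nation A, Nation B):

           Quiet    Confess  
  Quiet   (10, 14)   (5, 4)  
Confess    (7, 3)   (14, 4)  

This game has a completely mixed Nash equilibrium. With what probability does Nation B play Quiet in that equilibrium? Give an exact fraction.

Let q be the probability that Nation B plays Quiet. In a completely mixed equilibrium, Nation A must be indifferent between Quiet and Confess.
Nation A's expected payoff from Quiet is 10q + 5(1−q); from Confess it is 7q + 14(1−q).
Setting these equal: 5q + 5 = −7q + 14, so q = 3/4.

3/4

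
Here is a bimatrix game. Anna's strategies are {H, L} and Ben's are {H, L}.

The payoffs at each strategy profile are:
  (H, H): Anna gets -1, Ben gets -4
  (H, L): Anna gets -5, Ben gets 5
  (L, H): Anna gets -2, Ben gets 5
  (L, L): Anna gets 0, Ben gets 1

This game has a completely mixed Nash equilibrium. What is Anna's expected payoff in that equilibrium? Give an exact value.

-5/3

First find y, the probability Ben plays H, from Anna's indifference between H and L: −y − 5(1−y) = −2y, giving y = 5/6.
Since Anna is indifferent in equilibrium, Anna's expected payoff equals the payoff from either row against (5/6, 1/6). Using H: −(5/6) − 5(1/6) = -5/3.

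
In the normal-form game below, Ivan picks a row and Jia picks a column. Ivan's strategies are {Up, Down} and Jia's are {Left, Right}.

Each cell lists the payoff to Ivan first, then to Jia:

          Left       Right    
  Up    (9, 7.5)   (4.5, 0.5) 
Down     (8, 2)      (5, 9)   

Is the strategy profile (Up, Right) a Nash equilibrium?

No

At (Up, Right), Ivan earns 4.5; switching to Down would give 5, so Ivan would deviate.
Jia earns 0.5; switching to Left would give 7.5, so Jia would deviate.
Since at least one player can profitably deviate, this is not a Nash equilibrium.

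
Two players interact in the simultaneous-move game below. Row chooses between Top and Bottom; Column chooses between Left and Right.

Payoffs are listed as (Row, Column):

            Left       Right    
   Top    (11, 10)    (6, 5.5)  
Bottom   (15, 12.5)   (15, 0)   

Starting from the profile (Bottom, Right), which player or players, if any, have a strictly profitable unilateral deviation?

Column

Row at (Bottom, Right) earns 15; deviating to Top yields 6 — not better.
Column earns 0; deviating to Left yields 12.5 — a strict improvement.
Only Column has a strictly profitable deviation.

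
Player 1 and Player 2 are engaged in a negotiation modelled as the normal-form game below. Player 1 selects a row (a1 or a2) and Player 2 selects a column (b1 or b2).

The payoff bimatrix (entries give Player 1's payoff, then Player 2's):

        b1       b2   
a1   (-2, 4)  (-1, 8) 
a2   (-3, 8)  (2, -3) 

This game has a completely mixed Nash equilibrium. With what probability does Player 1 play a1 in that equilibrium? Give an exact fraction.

Let r be the probability that Player 1 plays a1. In a completely mixed equilibrium, Player 2 must be indifferent between b1 and b2.
Player 2's expected payoff from b1 is 4r + 8(1−r); from b2 it is 8r − 3(1−r).
Setting these equal: −4r + 8 = 11r − 3, so r = 11/15.

11/15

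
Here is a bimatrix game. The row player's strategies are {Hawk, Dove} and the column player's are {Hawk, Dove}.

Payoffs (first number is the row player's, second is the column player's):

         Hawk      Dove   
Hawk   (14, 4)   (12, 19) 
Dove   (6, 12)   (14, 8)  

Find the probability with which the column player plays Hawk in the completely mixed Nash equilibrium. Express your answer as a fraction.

Let q be the probability that the column player plays Hawk. In a completely mixed equilibrium, the row player must be indifferent between Hawk and Dove.
The row player's expected payoff from Hawk is 14q + 12(1−q); from Dove it is 6q + 14(1−q).
Setting these equal: 2q + 12 = −8q + 14, so q = 1/5.

1/5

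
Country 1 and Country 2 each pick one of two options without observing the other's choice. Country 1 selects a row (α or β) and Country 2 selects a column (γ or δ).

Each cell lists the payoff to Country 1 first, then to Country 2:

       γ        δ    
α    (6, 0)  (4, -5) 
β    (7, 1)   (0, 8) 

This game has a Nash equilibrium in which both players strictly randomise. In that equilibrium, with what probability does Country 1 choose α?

7/12

Let x be the probability that Country 1 plays α. In a completely mixed equilibrium, Country 2 must be indifferent between γ and δ.
Country 2's expected payoff from γ is (1−x); from δ it is −5x + 8(1−x).
Setting these equal: −x + 1 = −13x + 8, so x = 7/12.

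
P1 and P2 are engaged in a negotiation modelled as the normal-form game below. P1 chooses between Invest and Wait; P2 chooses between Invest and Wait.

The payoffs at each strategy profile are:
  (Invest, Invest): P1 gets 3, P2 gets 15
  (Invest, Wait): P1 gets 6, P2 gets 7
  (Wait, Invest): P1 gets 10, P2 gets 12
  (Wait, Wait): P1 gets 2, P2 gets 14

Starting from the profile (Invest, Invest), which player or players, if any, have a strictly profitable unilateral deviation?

P1

P1 at (Invest, Invest) earns 3; deviating to Wait yields 10 — a strict improvement.
P2 earns 15; deviating to Wait yields 7 — not better.
Only P1 has a strictly profitable deviation.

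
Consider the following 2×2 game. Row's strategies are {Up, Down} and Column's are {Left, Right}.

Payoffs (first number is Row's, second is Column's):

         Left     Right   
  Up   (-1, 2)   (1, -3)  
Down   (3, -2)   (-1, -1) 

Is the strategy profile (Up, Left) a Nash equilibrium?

At (Up, Left), Row earns -1; switching to Down would give 3, so Row would deviate.
Column earns 2; switching to Right would give -3, so Column has no profitable deviation.
Since at least one player can profitably deviate, this is not a Nash equilibrium.

No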